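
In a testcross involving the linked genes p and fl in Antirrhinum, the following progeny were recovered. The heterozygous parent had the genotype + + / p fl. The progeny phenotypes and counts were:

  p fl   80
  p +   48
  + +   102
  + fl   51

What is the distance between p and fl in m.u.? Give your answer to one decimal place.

The recombinant classes are + fl and p +: 51 + 48 = 99.
Recombination frequency = 99/281 = 0.3523 ≈ 35.2%, i.e. 35.2 m.u.

35.2 m.u.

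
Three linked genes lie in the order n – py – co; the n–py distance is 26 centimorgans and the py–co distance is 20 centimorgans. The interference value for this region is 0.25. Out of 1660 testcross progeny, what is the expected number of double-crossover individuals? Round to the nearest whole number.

65

Map distances give recombination frequencies of 0.260 and 0.200 for the two intervals.
With interference 0.25 (so coincidence = 0.75), expected double-crossover frequency = 0.260 × 0.200 × 0.75 = 0.03900.
Expected number = 0.03900 × 1660 = 64.74 ≈ 65.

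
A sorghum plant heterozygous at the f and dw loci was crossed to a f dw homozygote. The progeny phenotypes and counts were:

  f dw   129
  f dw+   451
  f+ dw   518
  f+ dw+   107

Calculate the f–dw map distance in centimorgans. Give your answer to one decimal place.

The two most frequent classes, f+ dw (518) and f dw+ (451), are the parental types, so the F1 was f+ dw / f dw+.
The recombinant classes are f+ dw+ and f dw: 107 + 129 = 236.
Recombination frequency = 236/1205 = 0.1959 ≈ 19.6%, i.e. 19.6 centimorgans.

19.6 centimorgans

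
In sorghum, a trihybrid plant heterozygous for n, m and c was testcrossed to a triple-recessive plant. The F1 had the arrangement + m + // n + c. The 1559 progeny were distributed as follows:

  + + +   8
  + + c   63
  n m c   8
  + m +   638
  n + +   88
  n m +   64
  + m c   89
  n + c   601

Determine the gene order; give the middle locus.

m

The two rarest classes, + + + and n m c, are the double crossovers. Comparing them with the parentals, only the m allele has switched, so m is the middle locus and the order is c – m – n.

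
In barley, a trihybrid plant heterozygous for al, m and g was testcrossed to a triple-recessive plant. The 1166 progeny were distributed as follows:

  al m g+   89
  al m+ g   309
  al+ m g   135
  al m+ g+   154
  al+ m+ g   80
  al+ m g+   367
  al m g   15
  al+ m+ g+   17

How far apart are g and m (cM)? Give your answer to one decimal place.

27.5 cM

The two most frequent reciprocal classes, al m+ g and al+ m g+, are the parental types, so the F1 was al m+ g / al+ m g+.
The two rarest classes, al m g and al+ m+ g+, are the double crossovers. Comparing them with the parentals, only the m allele has switched, so m is the middle locus and the order is al – m – g.
Crossovers in the m–g interval produce the single-crossover classes al m+ g+ and al+ m g (154 + 135 = 289) plus the double crossovers (32).
RF(m–g) = (289 + 32) / 1166 = 321/1166 = 0.2753 → 27.5 cM.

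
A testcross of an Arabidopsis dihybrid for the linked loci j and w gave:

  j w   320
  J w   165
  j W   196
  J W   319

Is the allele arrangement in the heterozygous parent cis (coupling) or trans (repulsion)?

The two most frequent classes are J W (319) and j w (320); these are the parental (non-recombinant) types.
So the F1 carried J W on one chromosome and j w on the other — the recessive alleles are on the same chromosome (cis / coupling).

cis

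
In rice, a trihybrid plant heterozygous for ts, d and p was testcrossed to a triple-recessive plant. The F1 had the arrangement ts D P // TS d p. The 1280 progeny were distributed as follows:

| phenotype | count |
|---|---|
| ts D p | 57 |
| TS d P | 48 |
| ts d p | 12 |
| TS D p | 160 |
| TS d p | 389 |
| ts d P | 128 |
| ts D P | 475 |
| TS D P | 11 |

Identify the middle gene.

The two rarest classes, TS D P and ts d p, are the double crossovers. Comparing them with the parentals, only the ts allele has switched, so ts is the middle locus and the order is p – ts – d.

ts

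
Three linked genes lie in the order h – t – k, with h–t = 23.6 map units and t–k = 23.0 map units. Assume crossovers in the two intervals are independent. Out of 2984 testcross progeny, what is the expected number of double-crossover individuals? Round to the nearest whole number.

162

Map distances give recombination frequencies of 0.236 and 0.230 for the two intervals.
With no interference, expected double-crossover frequency = 0.236 × 0.230 = 0.05428.
Expected number = 0.05428 × 2984 = 161.97 ≈ 162.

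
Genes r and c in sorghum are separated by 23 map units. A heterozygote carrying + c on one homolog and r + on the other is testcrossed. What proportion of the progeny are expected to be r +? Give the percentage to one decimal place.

38.5%

A map distance of 23 map units corresponds to a recombination frequency of 0.230.
The F1 is + c / r +, so r + is a parental gamete class with expected frequency (1 − r)/2 = 0.770/2 = 0.3850.
That is 0.3850 = 38.5% of the progeny.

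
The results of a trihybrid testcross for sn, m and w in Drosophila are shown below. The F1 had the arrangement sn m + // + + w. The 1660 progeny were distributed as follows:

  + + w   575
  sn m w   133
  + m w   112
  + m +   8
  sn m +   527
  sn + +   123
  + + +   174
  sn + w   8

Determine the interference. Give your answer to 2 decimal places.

The two rarest classes, + m + and sn + w, are the double crossovers. Comparing them with the parentals, only the sn allele has switched, so sn is the middle locus and the order is w – sn – m.
w–sn: (307 + 16)/1660 = 0.1946; sn–m: (235 + 16)/1660 = 0.1512.
Expected DCO frequency = 0.1946 × 0.1512 ≈ 0.02942; observed = 16/1660 ≈ 0.00964.
Coefficient of coincidence = 0.00964/0.02942 ≈ 0.33; interference = 1 − 0.33 = 0.67.

0.67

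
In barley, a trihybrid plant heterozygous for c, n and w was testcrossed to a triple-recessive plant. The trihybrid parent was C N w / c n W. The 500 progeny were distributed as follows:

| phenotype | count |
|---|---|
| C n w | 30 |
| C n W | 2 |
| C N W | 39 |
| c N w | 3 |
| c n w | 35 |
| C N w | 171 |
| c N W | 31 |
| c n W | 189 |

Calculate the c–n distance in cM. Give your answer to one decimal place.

13.2 cM

The two rarest classes, c N w and C n W, are the double crossovers. Comparing them with the parentals, only the c allele has switched, so c is the middle locus and the order is n – c – w.
Crossovers in the n–c interval produce the single-crossover classes C n w and c N W (30 + 31 = 61) plus the double crossovers (5).
RF(n–c) = (61 + 5) / 500 = 66/500 = 0.1320 → 13.2 cM.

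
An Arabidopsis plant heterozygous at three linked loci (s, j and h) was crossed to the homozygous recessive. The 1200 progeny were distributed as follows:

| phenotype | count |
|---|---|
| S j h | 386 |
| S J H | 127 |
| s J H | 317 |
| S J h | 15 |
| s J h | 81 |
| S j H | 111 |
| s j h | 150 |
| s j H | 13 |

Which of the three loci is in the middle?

j

The two most frequent reciprocal classes, s J H and S j h, are the parental types, so the F1 was s J H / S j h.
The two rarest classes, s j H and S J h, are the double crossovers. Comparing them with the parentals, only the j allele has switched, so j is the middle locus and the order is h – j – s.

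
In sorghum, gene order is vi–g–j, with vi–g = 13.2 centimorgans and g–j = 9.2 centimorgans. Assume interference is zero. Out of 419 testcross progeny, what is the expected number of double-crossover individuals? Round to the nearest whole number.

Map distances give recombination frequencies of 0.132 and 0.092 for the two intervals.
With no interference, expected double-crossover frequency = 0.132 × 0.092 = 0.01214.
Expected number = 0.01214 × 419 = 5.09 ≈ 5.

5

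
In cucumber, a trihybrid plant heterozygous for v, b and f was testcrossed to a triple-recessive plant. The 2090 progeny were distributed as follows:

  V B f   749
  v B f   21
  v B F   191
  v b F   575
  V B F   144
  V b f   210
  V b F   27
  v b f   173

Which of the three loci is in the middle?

The two most frequent reciprocal classes, V B f and v b F, are the parental types, so the F1 was V B f / v b F.
The two rarest classes, v B f and V b F, are the double crossovers. Comparing them with the parentals, only the v allele has switched, so v is the middle locus and the order is b – v – f.

v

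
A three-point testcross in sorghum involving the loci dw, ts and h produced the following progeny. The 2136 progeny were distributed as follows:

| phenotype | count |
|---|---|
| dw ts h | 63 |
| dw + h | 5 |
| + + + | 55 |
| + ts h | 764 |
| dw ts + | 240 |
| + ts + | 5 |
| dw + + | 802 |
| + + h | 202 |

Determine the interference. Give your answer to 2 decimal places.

The two most frequent reciprocal classes, + ts h and dw + +, are the parental types, so the F1 was + ts h / dw + +.
The two rarest classes, + ts + and dw + h, are the double crossovers. Comparing them with the parentals, only the h allele has switched, so h is the middle locus and the order is dw – h – ts.
dw–h: (118 + 10)/2136 = 0.0599; h–ts: (442 + 10)/2136 = 0.2116.
Expected DCO frequency = 0.0599 × 0.2116 ≈ 0.01267; observed = 10/2136 ≈ 0.00468.
Coefficient of coincidence = 0.00468/0.01267 ≈ 0.37; interference = 1 − 0.37 = 0.63.

0.63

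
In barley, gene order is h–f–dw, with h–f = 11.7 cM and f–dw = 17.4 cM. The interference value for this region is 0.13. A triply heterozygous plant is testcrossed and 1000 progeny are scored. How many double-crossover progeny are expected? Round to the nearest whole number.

Map distances give recombination frequencies of 0.117 and 0.174 for the two intervals.
With interference 0.13 (so coincidence = 0.87), expected double-crossover frequency = 0.117 × 0.174 × 0.87 = 0.01771.
Expected number = 0.01771 × 1000 = 17.71 ≈ 18.

18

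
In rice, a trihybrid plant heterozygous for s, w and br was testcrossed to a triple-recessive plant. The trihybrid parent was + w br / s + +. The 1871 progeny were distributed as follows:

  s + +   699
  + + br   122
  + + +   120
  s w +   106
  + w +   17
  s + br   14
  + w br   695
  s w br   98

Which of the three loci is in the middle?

br

The two rarest classes, + w + and s + br, are the double crossovers. Comparing them with the parentals, only the br allele has switched, so br is the middle locus and the order is s – br – w.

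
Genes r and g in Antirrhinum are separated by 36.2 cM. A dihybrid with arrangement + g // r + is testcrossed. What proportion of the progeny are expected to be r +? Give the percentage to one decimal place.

31.9%

A map distance of 36.2 cM corresponds to a recombination frequency of 0.362.
The F1 is + g / r +, so r + is a parental gamete class with expected frequency (1 − r)/2 = 0.638/2 = 0.3190.
That is 0.3190 = 31.9% of the progeny.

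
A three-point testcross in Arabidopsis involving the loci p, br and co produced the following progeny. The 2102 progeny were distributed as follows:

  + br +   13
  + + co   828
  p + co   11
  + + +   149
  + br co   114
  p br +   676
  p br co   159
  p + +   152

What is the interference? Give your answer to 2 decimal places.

0.48

The two most frequent reciprocal classes, p br + and + + co, are the parental types, so the F1 was p br + / + + co.
The two rarest classes, + br + and p + co, are the double crossovers. Comparing them with the parentals, only the p allele has switched, so p is the middle locus and the order is br – p – co.
br–p: (266 + 24)/2102 = 0.1380; p–co: (308 + 24)/2102 = 0.1579.
Expected DCO frequency = 0.1380 × 0.1579 ≈ 0.02179; observed = 24/2102 ≈ 0.01142.
Coefficient of coincidence = 0.01142/0.02179 ≈ 0.52; interference = 1 − 0.52 = 0.48.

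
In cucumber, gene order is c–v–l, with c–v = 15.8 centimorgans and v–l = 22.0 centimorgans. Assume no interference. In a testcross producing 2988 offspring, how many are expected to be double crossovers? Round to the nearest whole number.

Map distances give recombination frequencies of 0.158 and 0.220 for the two intervals.
With no interference, expected double-crossover frequency = 0.158 × 0.220 = 0.03476.
Expected number = 0.03476 × 2988 = 103.86 ≈ 104.

104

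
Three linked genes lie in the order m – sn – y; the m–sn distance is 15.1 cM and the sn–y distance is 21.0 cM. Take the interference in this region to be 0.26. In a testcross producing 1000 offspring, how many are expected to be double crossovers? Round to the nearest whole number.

Map distances give recombination frequencies of 0.151 and 0.210 for the two intervals.
With interference 0.26 (so coincidence = 0.74), expected double-crossover frequency = 0.151 × 0.210 × 0.74 = 0.02347.
Expected number = 0.02347 × 1000 = 23.47 ≈ 23.

23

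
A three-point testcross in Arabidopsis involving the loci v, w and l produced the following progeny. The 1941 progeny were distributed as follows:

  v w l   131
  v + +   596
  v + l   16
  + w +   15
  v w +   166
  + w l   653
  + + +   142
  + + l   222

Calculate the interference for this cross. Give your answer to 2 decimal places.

0.53

The two most frequent reciprocal classes, v + + and + w l, are the parental types, so the F1 was v + + / + w l.
The two rarest classes, v + l and + w +, are the double crossovers. Comparing them with the parentals, only the l allele has switched, so l is the middle locus and the order is w – l – v.
w–l: (388 + 31)/1941 = 0.2159; l–v: (273 + 31)/1941 = 0.1566.
Expected DCO frequency = 0.2159 × 0.1566 ≈ 0.03381; observed = 31/1941 ≈ 0.01597.
Coefficient of coincidence = 0.01597/0.03381 ≈ 0.47; interference = 1 − 0.47 = 0.53.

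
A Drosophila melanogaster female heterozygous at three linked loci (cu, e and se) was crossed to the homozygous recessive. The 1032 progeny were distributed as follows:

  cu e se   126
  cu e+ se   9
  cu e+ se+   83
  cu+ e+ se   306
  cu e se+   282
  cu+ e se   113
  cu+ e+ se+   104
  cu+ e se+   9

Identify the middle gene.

cu

The two most frequent reciprocal classes, cu e se+ and cu+ e+ se, are the parental types, so the F1 was cu e se+ / cu+ e+ se.
The two rarest classes, cu+ e se+ and cu e+ se, are the double crossovers. Comparing them with the parentals, only the cu allele has switched, so cu is the middle locus and the order is e – cu – se.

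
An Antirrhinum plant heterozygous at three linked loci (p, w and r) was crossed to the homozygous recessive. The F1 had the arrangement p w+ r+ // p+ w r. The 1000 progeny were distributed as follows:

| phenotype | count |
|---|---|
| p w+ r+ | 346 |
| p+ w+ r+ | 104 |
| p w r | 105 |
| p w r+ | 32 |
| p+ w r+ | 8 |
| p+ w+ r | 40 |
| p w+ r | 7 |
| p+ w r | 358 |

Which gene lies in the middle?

The two rarest classes, p w+ r and p+ w r+, are the double crossovers. Comparing them with the parentals, only the r allele has switched, so r is the middle locus and the order is w – r – p.

r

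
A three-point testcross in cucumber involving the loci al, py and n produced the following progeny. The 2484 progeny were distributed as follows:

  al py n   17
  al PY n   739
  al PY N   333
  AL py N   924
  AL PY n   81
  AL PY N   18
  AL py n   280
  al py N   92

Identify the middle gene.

The two most frequent reciprocal classes, al PY n and AL py N, are the parental types, so the F1 was al PY n / AL py N.
The two rarest classes, al py n and AL PY N, are the double crossovers. Comparing them with the parentals, only the py allele has switched, so py is the middle locus and the order is al – py – n.

py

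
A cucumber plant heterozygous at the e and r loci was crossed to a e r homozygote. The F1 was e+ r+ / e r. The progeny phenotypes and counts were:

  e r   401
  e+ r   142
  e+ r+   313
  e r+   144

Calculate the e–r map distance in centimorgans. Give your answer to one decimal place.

The recombinant classes are e+ r and e r+: 142 + 144 = 286.
Recombination frequency = 286/1000 = 0.2860 ≈ 28.6%, i.e. 28.6 centimorgans.

28.6 centimorgans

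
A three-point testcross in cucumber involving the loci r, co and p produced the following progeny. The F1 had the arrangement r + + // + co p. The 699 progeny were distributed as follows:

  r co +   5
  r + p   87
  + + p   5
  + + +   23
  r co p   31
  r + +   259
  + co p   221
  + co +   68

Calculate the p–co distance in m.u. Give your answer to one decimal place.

23.6 m.u.

The two rarest classes, r co + and + + p, are the double crossovers. Comparing them with the parentals, only the co allele has switched, so co is the middle locus and the order is r – co – p.
Crossovers in the co–p interval produce the single-crossover classes r + p and + co + (87 + 68 = 155) plus the double crossovers (10).
RF(co–p) = (155 + 10) / 699 = 165/699 = 0.2361 → 23.6 m.u.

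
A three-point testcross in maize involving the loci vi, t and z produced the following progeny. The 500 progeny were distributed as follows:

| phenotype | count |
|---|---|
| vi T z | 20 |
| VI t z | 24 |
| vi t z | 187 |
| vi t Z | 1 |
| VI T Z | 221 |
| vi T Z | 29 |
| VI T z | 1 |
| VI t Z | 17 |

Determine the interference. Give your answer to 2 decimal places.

The two most frequent reciprocal classes, VI T Z and vi t z, are the parental types, so the F1 was VI T Z / vi t z.
The two rarest classes, VI T z and vi t Z, are the double crossovers. Comparing them with the parentals, only the z allele has switched, so z is the middle locus and the order is t – z – vi.
t–z: (37 + 2)/500 = 0.0780; z–vi: (53 + 2)/500 = 0.1100.
Expected DCO frequency = 0.0780 × 0.1100 ≈ 0.00858; observed = 2/500 ≈ 0.00400.
Coefficient of coincidence = 0.00400/0.00858 ≈ 0.47; interference = 1 − 0.47 = 0.53.

0.53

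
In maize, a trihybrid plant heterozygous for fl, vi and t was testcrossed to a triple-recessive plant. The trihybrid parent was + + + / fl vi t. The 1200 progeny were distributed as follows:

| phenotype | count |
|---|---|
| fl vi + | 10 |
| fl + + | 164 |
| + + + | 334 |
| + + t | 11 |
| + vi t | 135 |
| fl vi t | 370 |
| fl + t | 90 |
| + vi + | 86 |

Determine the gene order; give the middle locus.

t

The two rarest classes, + + t and fl vi +, are the double crossovers. Comparing them with the parentals, only the t allele has switched, so t is the middle locus and the order is fl – t – vi.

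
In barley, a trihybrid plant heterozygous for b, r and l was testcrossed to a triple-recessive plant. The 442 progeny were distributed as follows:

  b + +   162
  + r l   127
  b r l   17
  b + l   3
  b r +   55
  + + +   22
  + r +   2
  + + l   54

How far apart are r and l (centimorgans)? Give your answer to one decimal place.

25.8 centimorgans

The two most frequent reciprocal classes, + r l and b + +, are the parental types, so the F1 was + r l / b + +.
The two rarest classes, + r + and b + l, are the double crossovers. Comparing them with the parentals, only the l allele has switched, so l is the middle locus and the order is r – l – b.
Crossovers in the r–l interval produce the single-crossover classes + + l and b r + (54 + 55 = 109) plus the double crossovers (5).
RF(r–l) = (109 + 5) / 442 = 114/442 = 0.2579 → 25.8 centimorgans.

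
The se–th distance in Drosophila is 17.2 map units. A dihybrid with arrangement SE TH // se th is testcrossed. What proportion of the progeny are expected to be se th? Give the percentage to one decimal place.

41.4%

A map distance of 17.2 map units corresponds to a recombination frequency of 0.172.
The F1 is SE TH / se th, so se th is a parental gamete class with expected frequency (1 − r)/2 = 0.828/2 = 0.4140.
That is 0.4140 = 41.4% of the progeny.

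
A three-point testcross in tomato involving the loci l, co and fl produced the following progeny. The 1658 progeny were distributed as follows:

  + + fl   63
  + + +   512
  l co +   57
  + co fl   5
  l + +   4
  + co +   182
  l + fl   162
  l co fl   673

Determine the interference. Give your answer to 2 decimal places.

0.67

The two most frequent reciprocal classes, + + + and l co fl, are the parental types, so the F1 was + + + / l co fl.
The two rarest classes, l + + and + co fl, are the double crossovers. Comparing them with the parentals, only the l allele has switched, so l is the middle locus and the order is fl – l – co.
fl–l: (120 + 9)/1658 = 0.0778; l–co: (344 + 9)/1658 = 0.2129.
Expected DCO frequency = 0.0778 × 0.2129 ≈ 0.01656; observed = 9/1658 ≈ 0.00543.
Coefficient of coincidence = 0.00543/0.01656 ≈ 0.33; interference = 1 − 0.33 = 0.67.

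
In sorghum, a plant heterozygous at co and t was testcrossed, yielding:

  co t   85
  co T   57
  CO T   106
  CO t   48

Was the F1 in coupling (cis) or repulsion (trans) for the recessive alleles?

The two most frequent classes are CO T (106) and co t (85); these are the parental (non-recombinant) types.
So the F1 carried CO T on one chromosome and co t on the other — the recessive alleles are on the same chromosome (cis / coupling).

cis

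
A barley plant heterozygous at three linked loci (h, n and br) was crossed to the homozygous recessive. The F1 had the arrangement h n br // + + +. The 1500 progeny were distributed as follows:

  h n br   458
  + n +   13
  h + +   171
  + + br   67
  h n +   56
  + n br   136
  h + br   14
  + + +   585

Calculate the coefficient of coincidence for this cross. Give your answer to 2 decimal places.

The two rarest classes, h + br and + n +, are the double crossovers. Comparing them with the parentals, only the n allele has switched, so n is the middle locus and the order is h – n – br.
h–n: (307 + 27)/1500 = 0.2227; n–br: (123 + 27)/1500 = 0.1000.
Expected DCO frequency = 0.2227 × 0.1000 ≈ 0.02227; observed = 27/1500 ≈ 0.01800.
Coefficient of coincidence = 0.01800/0.02227 ≈ 0.81.

0.81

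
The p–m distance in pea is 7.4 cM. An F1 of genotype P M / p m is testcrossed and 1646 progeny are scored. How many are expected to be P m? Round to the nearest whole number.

A map distance of 7.4 cM corresponds to a recombination frequency of 0.074.
The F1 is P M / p m, so P m is a recombinant gamete class with expected frequency r/2 = 0.074/2 = 0.0370.
Expected number = 0.0370 × 1646 = 60.90 ≈ 61.

61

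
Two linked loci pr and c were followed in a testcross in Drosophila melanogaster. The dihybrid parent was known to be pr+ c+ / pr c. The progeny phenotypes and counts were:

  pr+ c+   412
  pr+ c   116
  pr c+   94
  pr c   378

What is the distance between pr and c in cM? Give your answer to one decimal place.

21.0 cM

The recombinant classes are pr+ c and pr c+: 116 + 94 = 210.
Recombination frequency = 210/1000 = 0.2100 ≈ 21.0%, i.e. 21.0 cM.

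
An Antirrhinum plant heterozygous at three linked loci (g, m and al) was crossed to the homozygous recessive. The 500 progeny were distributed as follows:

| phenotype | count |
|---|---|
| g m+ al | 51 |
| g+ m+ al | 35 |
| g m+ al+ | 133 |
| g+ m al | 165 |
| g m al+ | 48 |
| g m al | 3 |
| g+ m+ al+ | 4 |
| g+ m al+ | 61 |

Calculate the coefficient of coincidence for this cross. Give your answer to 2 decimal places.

0.33

The two most frequent reciprocal classes, g m+ al+ and g+ m al, are the parental types, so the F1 was g m+ al+ / g+ m al.
The two rarest classes, g+ m+ al+ and g m al, are the double crossovers. Comparing them with the parentals, only the g allele has switched, so g is the middle locus and the order is al – g – m.
al–g: (112 + 7)/500 = 0.2380; g–m: (83 + 7)/500 = 0.1800.
Expected DCO frequency = 0.2380 × 0.1800 ≈ 0.04284; observed = 7/500 ≈ 0.01400.
Coefficient of coincidence = 0.01400/0.04284 ≈ 0.33.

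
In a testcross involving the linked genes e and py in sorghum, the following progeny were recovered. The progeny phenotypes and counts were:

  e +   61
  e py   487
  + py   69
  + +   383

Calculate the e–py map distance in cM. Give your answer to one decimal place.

13.0 cM

The two most frequent classes, + + (383) and e py (487), are the parental types, so the F1 was + + / e py.
The recombinant classes are + py and e +: 69 + 61 = 130.
Recombination frequency = 130/1000 = 0.1300 ≈ 13.0%, i.e. 13.0 cM.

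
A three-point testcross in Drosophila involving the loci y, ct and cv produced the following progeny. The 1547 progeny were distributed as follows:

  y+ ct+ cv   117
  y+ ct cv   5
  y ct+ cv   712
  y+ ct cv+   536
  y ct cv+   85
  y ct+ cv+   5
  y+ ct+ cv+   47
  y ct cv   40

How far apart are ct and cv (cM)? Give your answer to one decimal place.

6.3 cM

The two most frequent reciprocal classes, y+ ct cv+ and y ct+ cv, are the parental types, so the F1 was y+ ct cv+ / y ct+ cv.
The two rarest classes, y+ ct cv and y ct+ cv+, are the double crossovers. Comparing them with the parentals, only the cv allele has switched, so cv is the middle locus and the order is ct – cv – y.
Crossovers in the ct–cv interval produce the single-crossover classes y+ ct+ cv+ and y ct cv (47 + 40 = 87) plus the double crossovers (10).
RF(ct–cv) = (87 + 10) / 1547 = 97/1547 = 0.0627 → 6.3 cM.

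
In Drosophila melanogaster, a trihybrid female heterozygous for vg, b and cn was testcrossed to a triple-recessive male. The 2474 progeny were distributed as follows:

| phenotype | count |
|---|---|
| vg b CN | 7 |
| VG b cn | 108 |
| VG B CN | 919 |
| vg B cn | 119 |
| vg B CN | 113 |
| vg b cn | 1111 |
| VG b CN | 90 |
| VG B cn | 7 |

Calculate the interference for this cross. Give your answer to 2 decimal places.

The two most frequent reciprocal classes, VG B CN and vg b cn, are the parental types, so the F1 was VG B CN / vg b cn.
The two rarest classes, VG B cn and vg b CN, are the double crossovers. Comparing them with the parentals, only the cn allele has switched, so cn is the middle locus and the order is b – cn – vg.
b–cn: (209 + 14)/2474 = 0.0901; cn–vg: (221 + 14)/2474 = 0.0950.
Expected DCO frequency = 0.0901 × 0.0950 ≈ 0.00856; observed = 14/2474 ≈ 0.00566.
Coefficient of coincidence = 0.00566/0.00856 ≈ 0.66; interference = 1 − 0.66 = 0.34.

0.34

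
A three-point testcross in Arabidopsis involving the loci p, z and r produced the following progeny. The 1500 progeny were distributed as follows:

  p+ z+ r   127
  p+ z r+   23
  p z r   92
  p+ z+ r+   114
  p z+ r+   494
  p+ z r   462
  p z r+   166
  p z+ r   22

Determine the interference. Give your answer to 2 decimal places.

The two most frequent reciprocal classes, p z+ r+ and p+ z r, are the parental types, so the F1 was p z+ r+ / p+ z r.
The two rarest classes, p z+ r and p+ z r+, are the double crossovers. Comparing them with the parentals, only the r allele has switched, so r is the middle locus and the order is z – r – p.
z–r: (293 + 45)/1500 = 0.2253; r–p: (206 + 45)/1500 = 0.1673.
Expected DCO frequency = 0.2253 × 0.1673 ≈ 0.03769; observed = 45/1500 ≈ 0.03000.
Coefficient of coincidence = 0.03000/0.03769 ≈ 0.80; interference = 1 − 0.80 = 0.20.

0.20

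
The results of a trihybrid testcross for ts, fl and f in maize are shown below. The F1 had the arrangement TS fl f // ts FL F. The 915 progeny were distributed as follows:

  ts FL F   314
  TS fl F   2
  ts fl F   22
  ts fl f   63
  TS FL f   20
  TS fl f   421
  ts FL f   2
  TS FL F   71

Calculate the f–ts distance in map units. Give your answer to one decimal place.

15.1 map units

The two rarest classes, TS fl F and ts FL f, are the double crossovers. Comparing them with the parentals, only the f allele has switched, so f is the middle locus and the order is ts – f – fl.
Crossovers in the ts–f interval produce the single-crossover classes ts fl f and TS FL F (63 + 71 = 134) plus the double crossovers (4).
RF(ts–f) = (134 + 4) / 915 = 138/915 = 0.1508 → 15.1 map units.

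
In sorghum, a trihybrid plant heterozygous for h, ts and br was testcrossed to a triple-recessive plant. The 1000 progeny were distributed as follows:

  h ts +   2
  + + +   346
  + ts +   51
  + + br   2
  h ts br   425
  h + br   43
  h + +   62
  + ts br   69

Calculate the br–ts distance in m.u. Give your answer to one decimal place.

9.8 m.u.

The two most frequent reciprocal classes, h ts br and + + +, are the parental types, so the F1 was h ts br / + + +.
The two rarest classes, h ts + and + + br, are the double crossovers. Comparing them with the parentals, only the br allele has switched, so br is the middle locus and the order is h – br – ts.
Crossovers in the br–ts interval produce the single-crossover classes h + br and + ts + (43 + 51 = 94) plus the double crossovers (4).
RF(br–ts) = (94 + 4) / 1000 = 98/1000 = 0.0980 → 9.8 m.u.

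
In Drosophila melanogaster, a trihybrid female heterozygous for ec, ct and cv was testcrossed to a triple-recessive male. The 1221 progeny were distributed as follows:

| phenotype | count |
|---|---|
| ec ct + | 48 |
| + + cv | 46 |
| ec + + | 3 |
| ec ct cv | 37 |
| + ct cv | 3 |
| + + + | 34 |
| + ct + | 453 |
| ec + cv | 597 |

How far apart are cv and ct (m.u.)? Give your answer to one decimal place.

The two most frequent reciprocal classes, ec + cv and + ct +, are the parental types, so the F1 was ec + cv / + ct +.
The two rarest classes, ec + + and + ct cv, are the double crossovers. Comparing them with the parentals, only the cv allele has switched, so cv is the middle locus and the order is ct – cv – ec.
Crossovers in the ct–cv interval produce the single-crossover classes ec ct cv and + + + (37 + 34 = 71) plus the double crossovers (6).
RF(ct–cv) = (71 + 6) / 1221 = 77/1221 = 0.0631 → 6.3 m.u.

6.3 m.u.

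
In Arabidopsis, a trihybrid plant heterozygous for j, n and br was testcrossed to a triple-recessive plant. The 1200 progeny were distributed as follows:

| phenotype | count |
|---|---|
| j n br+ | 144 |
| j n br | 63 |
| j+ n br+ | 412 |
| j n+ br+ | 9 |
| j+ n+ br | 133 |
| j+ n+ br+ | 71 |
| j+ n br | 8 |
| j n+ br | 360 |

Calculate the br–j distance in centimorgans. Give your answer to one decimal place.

24.5 centimorgans

The two most frequent reciprocal classes, j n+ br and j+ n br+, are the parental types, so the F1 was j n+ br / j+ n br+.
The two rarest classes, j n+ br+ and j+ n br, are the double crossovers. Comparing them with the parentals, only the br allele has switched, so br is the middle locus and the order is n – br – j.
Crossovers in the br–j interval produce the single-crossover classes j+ n+ br and j n br+ (133 + 144 = 277) plus the double crossovers (17).
RF(br–j) = (277 + 17) / 1200 = 294/1200 = 0.2450 → 24.5 centimorgans.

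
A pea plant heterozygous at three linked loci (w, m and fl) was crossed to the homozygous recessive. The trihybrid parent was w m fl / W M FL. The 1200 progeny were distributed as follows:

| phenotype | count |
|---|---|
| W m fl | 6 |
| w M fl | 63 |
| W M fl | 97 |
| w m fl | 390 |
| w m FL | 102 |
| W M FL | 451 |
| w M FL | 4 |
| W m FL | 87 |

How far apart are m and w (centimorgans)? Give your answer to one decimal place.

The two rarest classes, W m fl and w M FL, are the double crossovers. Comparing them with the parentals, only the w allele has switched, so w is the middle locus and the order is fl – w – m.
Crossovers in the w–m interval produce the single-crossover classes w M fl and W m FL (63 + 87 = 150) plus the double crossovers (10).
RF(w–m) = (150 + 10) / 1200 = 160/1200 = 0.1333 → 13.3 centimorgans.

13.3 centimorgans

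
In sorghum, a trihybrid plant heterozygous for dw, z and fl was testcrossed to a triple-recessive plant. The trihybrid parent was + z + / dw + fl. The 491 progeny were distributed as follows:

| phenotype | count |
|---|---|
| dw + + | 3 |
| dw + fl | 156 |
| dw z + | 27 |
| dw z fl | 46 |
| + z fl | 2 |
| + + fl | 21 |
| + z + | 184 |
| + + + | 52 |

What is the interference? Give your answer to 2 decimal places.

The two rarest classes, + z fl and dw + +, are the double crossovers. Comparing them with the parentals, only the fl allele has switched, so fl is the middle locus and the order is dw – fl – z.
dw–fl: (48 + 5)/491 = 0.1079; fl–z: (98 + 5)/491 = 0.2098.
Expected DCO frequency = 0.1079 × 0.2098 ≈ 0.02264; observed = 5/491 ≈ 0.01018.
Coefficient of coincidence = 0.01018/0.02264 ≈ 0.45; interference = 1 − 0.45 = 0.55.

0.55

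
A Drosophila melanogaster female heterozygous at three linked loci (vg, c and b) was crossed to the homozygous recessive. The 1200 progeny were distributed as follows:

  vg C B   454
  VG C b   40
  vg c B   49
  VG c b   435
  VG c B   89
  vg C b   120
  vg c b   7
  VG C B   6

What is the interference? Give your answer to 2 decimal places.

0.31

The two most frequent reciprocal classes, VG c b and vg C B, are the parental types, so the F1 was VG c b / vg C B.
The two rarest classes, vg c b and VG C B, are the double crossovers. Comparing them with the parentals, only the vg allele has switched, so vg is the middle locus and the order is b – vg – c.
b–vg: (209 + 13)/1200 = 0.1850; vg–c: (89 + 13)/1200 = 0.0850.
Expected DCO frequency = 0.1850 × 0.0850 ≈ 0.01572; observed = 13/1200 ≈ 0.01083.
Coefficient of coincidence = 0.01083/0.01572 ≈ 0.69; interference = 1 − 0.69 = 0.31.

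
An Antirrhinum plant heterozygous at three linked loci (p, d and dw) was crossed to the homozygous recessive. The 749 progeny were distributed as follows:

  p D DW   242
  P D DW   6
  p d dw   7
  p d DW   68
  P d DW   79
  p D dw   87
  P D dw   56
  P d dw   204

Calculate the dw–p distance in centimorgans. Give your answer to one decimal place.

The two most frequent reciprocal classes, p D DW and P d dw, are the parental types, so the F1 was p D DW / P d dw.
The two rarest classes, P D DW and p d dw, are the double crossovers. Comparing them with the parentals, only the p allele has switched, so p is the middle locus and the order is dw – p – d.
Crossovers in the dw–p interval produce the single-crossover classes p D dw and P d DW (87 + 79 = 166) plus the double crossovers (13).
RF(dw–p) = (166 + 13) / 749 = 179/749 = 0.2390 → 23.9 centimorgans.

23.9 centimorgans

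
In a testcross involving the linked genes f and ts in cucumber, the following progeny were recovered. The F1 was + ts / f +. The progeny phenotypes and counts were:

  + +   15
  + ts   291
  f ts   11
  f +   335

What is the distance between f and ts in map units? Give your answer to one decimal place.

4.0 map units

The recombinant classes are + + and f ts: 15 + 11 = 26.
Recombination frequency = 26/652 = 0.0399 ≈ 4.0%, i.e. 4.0 map units.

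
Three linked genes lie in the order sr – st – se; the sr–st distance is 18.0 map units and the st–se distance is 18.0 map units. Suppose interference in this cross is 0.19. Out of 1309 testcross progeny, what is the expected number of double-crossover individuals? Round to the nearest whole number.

34

Map distances give recombination frequencies of 0.180 and 0.180 for the two intervals.
With interference 0.19 (so coincidence = 0.81), expected double-crossover frequency = 0.180 × 0.180 × 0.81 = 0.02624.
Expected number = 0.02624 × 1309 = 34.35 ≈ 34.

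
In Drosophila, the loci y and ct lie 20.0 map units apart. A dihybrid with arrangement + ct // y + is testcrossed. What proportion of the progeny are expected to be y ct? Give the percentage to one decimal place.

10.0%

A map distance of 20.0 map units corresponds to a recombination frequency of 0.200.
The F1 is + ct / y +, so y ct is a recombinant gamete class with expected frequency r/2 = 0.200/2 = 0.1000.
That is 0.1000 = 10.0% of the progeny.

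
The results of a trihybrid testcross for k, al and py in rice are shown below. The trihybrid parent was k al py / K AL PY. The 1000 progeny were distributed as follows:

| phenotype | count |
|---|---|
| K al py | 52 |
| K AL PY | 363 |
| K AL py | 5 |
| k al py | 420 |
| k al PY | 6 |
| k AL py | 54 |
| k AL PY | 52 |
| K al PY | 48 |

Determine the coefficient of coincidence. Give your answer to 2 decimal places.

0.85

The two rarest classes, k al PY and K AL py, are the double crossovers. Comparing them with the parentals, only the py allele has switched, so py is the middle locus and the order is k – py – al.
k–py: (104 + 11)/1000 = 0.1150; py–al: (102 + 11)/1000 = 0.1130.
Expected DCO frequency = 0.1150 × 0.1130 ≈ 0.01300; observed = 11/1000 ≈ 0.01100.
Coefficient of coincidence = 0.01100/0.01300 ≈ 0.85.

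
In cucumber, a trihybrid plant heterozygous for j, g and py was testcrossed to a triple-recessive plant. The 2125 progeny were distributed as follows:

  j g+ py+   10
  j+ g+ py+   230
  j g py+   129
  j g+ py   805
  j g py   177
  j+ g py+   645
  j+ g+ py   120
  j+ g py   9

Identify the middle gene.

The two most frequent reciprocal classes, j g+ py and j+ g py+, are the parental types, so the F1 was j g+ py / j+ g py+.
The two rarest classes, j g+ py+ and j+ g py, are the double crossovers. Comparing them with the parentals, only the py allele has switched, so py is the middle locus and the order is j – py – g.

py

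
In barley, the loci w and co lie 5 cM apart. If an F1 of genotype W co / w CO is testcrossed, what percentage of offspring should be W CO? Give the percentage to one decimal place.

2.5%

A map distance of 5 cM corresponds to a recombination frequency of 0.050.
The F1 is W co / w CO, so W CO is a recombinant gamete class with expected frequency r/2 = 0.050/2 = 0.0250.
That is 0.0250 = 2.5% of the progeny.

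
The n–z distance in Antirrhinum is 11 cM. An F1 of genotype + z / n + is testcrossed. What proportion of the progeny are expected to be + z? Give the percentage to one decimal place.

44.5%

A map distance of 11 cM corresponds to a recombination frequency of 0.110.
The F1 is + z / n +, so + z is a parental gamete class with expected frequency (1 − r)/2 = 0.890/2 = 0.4450.
That is 0.4450 = 44.5% of the progeny.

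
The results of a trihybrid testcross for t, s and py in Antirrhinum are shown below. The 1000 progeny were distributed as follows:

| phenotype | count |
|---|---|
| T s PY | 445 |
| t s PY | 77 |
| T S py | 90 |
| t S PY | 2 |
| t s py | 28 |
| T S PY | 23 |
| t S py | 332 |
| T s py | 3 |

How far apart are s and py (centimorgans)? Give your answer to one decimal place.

5.6 centimorgans

The two most frequent reciprocal classes, T s PY and t S py, are the parental types, so the F1 was T s PY / t S py.
The two rarest classes, T s py and t S PY, are the double crossovers. Comparing them with the parentals, only the py allele has switched, so py is the middle locus and the order is s – py – t.
Crossovers in the s–py interval produce the single-crossover classes T S PY and t s py (23 + 28 = 51) plus the double crossovers (5).
RF(s–py) = (51 + 5) / 1000 = 56/1000 = 0.0560 → 5.6 centimorgans.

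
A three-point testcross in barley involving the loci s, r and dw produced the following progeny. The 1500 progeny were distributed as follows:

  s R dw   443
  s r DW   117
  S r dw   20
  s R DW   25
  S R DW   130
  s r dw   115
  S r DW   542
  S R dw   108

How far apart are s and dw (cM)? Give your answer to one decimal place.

18.0 cM

The two most frequent reciprocal classes, s R dw and S r DW, are the parental types, so the F1 was s R dw / S r DW.
The two rarest classes, s R DW and S r dw, are the double crossovers. Comparing them with the parentals, only the dw allele has switched, so dw is the middle locus and the order is r – dw – s.
Crossovers in the dw–s interval produce the single-crossover classes S R dw and s r DW (108 + 117 = 225) plus the double crossovers (45).
RF(dw–s) = (225 + 45) / 1500 = 270/1500 = 0.1800 → 18.0 cM.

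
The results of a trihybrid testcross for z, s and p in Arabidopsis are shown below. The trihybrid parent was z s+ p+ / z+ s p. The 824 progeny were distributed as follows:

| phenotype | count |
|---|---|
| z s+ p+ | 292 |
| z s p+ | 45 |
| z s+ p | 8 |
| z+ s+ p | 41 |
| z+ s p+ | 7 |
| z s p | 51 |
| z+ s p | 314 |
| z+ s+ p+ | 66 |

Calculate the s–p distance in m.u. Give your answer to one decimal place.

12.3 m.u.

The two rarest classes, z s+ p and z+ s p+, are the double crossovers. Comparing them with the parentals, only the p allele has switched, so p is the middle locus and the order is s – p – z.
Crossovers in the s–p interval produce the single-crossover classes z s p+ and z+ s+ p (45 + 41 = 86) plus the double crossovers (15).
RF(s–p) = (86 + 15) / 824 = 101/824 = 0.1226 → 12.3 m.u.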